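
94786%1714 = 516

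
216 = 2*108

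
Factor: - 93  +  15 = -2^1*3^1*13^1 = - 78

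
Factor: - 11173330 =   -  2^1*5^1* 7^1*19^1*31^1*271^1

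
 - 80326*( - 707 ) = 56790482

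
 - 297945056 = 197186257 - 495131313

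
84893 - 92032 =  -7139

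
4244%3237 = 1007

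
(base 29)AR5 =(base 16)23ee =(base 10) 9198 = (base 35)7HS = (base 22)J02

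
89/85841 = 89/85841 = 0.00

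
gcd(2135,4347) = 7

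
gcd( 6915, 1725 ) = 15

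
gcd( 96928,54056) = 1864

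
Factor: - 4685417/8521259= - 11^1*251^1* 1697^1*8521259^ (  -  1)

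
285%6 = 3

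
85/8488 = 85/8488  =  0.01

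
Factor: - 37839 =-3^1 *12613^1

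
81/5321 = 81/5321 = 0.02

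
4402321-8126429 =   -  3724108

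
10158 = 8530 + 1628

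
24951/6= 8317/2= 4158.50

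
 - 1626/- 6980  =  813/3490 = 0.23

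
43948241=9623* 4567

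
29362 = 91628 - 62266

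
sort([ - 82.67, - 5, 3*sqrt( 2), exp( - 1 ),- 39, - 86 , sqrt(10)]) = [ - 86,- 82.67, - 39,-5,exp(- 1), sqrt( 10 ), 3*sqrt( 2) ] 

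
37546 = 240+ 37306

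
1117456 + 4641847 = 5759303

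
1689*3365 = 5683485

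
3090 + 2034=5124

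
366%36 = 6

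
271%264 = 7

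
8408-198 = 8210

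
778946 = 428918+350028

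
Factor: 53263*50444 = 2686798772 = 2^2*  7^2*1087^1*12611^1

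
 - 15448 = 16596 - 32044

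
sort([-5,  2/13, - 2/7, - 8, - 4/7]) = [  -  8, - 5, - 4/7 , - 2/7,  2/13]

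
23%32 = 23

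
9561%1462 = 789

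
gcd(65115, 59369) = 1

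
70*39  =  2730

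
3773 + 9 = 3782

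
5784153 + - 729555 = 5054598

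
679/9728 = 679/9728 = 0.07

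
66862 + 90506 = 157368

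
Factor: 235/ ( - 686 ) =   -  2^ (-1 ) * 5^1*7^( - 3 )* 47^1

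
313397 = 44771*7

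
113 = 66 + 47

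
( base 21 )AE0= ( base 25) 7D4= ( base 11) 3597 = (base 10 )4704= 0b1001001100000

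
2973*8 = 23784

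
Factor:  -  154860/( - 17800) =87/10 = 2^(- 1) * 3^1 * 5^ ( - 1 )*29^1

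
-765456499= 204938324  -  970394823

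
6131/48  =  127 + 35/48 =127.73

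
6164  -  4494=1670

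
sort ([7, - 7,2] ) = [ - 7,  2 , 7] 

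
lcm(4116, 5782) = 242844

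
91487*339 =31014093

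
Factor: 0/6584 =0^1  =  0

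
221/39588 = 221/39588 = 0.01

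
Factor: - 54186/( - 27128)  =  2^( - 2)*3^1 * 11^1*821^1*3391^( - 1 ) = 27093/13564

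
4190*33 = 138270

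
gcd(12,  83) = 1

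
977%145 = 107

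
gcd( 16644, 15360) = 12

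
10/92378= 5/46189 = 0.00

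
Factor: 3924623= 181^1 *21683^1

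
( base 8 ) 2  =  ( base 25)2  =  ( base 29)2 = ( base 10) 2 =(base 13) 2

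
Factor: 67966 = 2^1* 17^1 * 1999^1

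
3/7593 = 1/2531 = 0.00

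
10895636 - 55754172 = -44858536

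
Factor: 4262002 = 2^1*17^1*125353^1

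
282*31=8742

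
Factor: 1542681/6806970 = 2^( - 1 )*3^( - 1)*5^( - 1 )*7^1 *17^( - 1 )*47^1*521^1* 1483^( - 1 ) = 171409/756330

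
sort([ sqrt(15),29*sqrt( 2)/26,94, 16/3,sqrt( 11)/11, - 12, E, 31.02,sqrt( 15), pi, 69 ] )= [ - 12,sqrt( 11 ) /11, 29*sqrt(2 )/26, E,pi, sqrt(15), sqrt( 15),  16/3,31.02,69, 94]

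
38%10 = 8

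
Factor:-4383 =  - 3^2*487^1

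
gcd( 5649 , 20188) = 7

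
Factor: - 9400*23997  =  -2^3*3^1*5^2* 19^1*47^1 * 421^1= - 225571800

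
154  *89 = 13706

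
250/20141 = 250/20141 = 0.01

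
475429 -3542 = 471887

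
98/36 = 2 + 13/18 = 2.72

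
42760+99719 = 142479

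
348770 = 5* 69754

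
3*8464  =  25392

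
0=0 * 145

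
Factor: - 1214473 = - 13^1 * 103^1*907^1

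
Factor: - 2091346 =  - 2^1 * 683^1*1531^1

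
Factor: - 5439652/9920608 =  - 2^(-3)*310019^( -1)*1359913^1 = -1359913/2480152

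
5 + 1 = 6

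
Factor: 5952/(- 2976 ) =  - 2  =  - 2^1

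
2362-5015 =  - 2653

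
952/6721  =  952/6721 =0.14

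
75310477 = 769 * 97933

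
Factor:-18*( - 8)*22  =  2^5*3^2 *11^1=3168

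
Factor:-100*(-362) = 2^3*5^2 * 181^1 = 36200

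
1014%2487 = 1014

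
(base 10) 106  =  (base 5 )411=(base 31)3d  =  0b1101010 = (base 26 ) 42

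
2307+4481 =6788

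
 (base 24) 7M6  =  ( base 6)33050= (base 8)10726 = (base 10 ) 4566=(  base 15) 1546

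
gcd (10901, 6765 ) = 11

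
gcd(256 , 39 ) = 1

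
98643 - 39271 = 59372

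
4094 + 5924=10018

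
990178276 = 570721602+419456674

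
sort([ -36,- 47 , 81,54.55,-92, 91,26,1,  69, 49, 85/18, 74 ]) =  [ - 92, - 47,-36, 1, 85/18 , 26, 49, 54.55, 69, 74,  81,91 ]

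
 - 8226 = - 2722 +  - 5504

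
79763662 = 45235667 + 34527995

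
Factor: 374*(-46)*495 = - 2^2*3^2*5^1*11^2 * 17^1 * 23^1= - 8515980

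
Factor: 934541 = 17^1*54973^1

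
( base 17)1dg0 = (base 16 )22EE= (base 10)8942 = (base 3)110021012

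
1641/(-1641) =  - 1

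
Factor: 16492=2^2*7^1*19^1*31^1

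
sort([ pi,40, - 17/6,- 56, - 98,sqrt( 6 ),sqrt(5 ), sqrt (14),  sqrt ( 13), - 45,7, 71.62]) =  [ - 98, - 56,  -  45, - 17/6,sqrt (5),sqrt(6), pi,sqrt( 13),sqrt( 14), 7, 40, 71.62]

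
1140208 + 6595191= 7735399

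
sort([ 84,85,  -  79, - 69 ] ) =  [ - 79, - 69,84,85]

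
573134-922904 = -349770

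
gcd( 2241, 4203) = 9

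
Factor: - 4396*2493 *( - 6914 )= 75772102392=2^3*3^2 * 7^1*157^1*277^1*3457^1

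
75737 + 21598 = 97335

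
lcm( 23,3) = 69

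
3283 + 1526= 4809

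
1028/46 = 22 + 8/23=22.35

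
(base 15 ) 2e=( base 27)1H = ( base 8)54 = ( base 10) 44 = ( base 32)1c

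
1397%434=95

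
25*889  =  22225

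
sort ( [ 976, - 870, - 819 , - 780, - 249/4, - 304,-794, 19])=[ - 870, - 819, - 794,-780, - 304, - 249/4,19,  976]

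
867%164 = 47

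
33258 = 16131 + 17127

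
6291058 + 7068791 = 13359849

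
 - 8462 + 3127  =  -5335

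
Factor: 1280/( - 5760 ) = - 2/9 = - 2^1*3^( - 2 )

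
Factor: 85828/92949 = 2^2*3^(-1)*43^1*499^1 * 30983^( - 1)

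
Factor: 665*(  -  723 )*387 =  - 3^3*5^1*7^1*19^1*43^1*241^1 = - 186067665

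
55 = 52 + 3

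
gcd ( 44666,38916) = 46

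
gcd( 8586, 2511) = 81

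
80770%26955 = 26860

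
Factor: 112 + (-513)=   -  401^1 =- 401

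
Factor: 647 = 647^1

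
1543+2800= 4343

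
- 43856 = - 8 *5482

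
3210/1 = 3210= 3210.00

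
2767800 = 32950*84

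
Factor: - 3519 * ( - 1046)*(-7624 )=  - 2^4*3^2*17^1 * 23^1*523^1*953^1 = - 28062983376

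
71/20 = 71/20 = 3.55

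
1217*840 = 1022280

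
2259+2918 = 5177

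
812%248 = 68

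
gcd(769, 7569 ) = 1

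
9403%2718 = 1249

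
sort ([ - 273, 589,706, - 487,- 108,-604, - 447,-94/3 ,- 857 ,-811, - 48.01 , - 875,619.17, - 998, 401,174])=[ -998 , - 875, - 857, - 811, - 604, - 487 , - 447, - 273,-108 , - 48.01, - 94/3 , 174,401  ,  589,619.17, 706 ] 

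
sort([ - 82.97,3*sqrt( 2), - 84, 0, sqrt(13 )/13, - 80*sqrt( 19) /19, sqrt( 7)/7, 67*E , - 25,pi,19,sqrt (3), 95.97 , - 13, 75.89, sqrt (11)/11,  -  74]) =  [-84, - 82.97,-74,-25, - 80*sqrt(19)/19 , - 13 , 0 , sqrt ( 13 ) /13,sqrt( 11 ) /11,sqrt( 7)/7,sqrt( 3 ),  pi,3 * sqrt( 2),19,75.89, 95.97,67*E]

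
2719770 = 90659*30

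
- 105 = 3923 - 4028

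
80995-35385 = 45610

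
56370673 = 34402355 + 21968318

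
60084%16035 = 11979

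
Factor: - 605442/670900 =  - 2^( - 1 ) * 3^1*5^(-2 ) * 6709^( - 1) *100907^1=- 302721/335450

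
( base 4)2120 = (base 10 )152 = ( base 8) 230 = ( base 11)129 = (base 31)4S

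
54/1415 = 54/1415 = 0.04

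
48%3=0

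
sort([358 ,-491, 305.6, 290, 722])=[  -  491,290,305.6,358, 722 ]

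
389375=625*623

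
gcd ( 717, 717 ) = 717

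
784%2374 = 784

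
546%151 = 93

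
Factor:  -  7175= - 5^2 *7^1*41^1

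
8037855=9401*855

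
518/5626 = 259/2813 = 0.09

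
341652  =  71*4812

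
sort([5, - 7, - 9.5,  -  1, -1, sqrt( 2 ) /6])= [ - 9.5, - 7,- 1,-1, sqrt( 2)/6, 5] 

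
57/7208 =57/7208 = 0.01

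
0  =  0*5393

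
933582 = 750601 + 182981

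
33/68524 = 33/68524 = 0.00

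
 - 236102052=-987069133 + 750967081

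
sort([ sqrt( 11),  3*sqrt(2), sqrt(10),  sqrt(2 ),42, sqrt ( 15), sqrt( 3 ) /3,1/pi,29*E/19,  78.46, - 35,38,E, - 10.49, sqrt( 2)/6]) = [ - 35,-10.49, sqrt(2)/6, 1/pi,  sqrt ( 3)/3,sqrt( 2 ),  E,sqrt( 10),sqrt ( 11 ), sqrt(15),29*E/19, 3*sqrt(2),38,42,  78.46]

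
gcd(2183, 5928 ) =1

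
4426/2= 2213  =  2213.00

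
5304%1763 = 15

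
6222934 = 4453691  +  1769243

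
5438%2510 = 418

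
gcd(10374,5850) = 78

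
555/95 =111/19 = 5.84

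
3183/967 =3  +  282/967 = 3.29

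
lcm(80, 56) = 560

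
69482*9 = 625338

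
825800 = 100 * 8258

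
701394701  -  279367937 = 422026764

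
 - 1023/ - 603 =341/201 = 1.70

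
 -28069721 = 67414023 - 95483744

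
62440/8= 7805 = 7805.00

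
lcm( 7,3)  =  21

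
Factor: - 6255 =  - 3^2 * 5^1 * 139^1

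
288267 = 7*41181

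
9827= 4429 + 5398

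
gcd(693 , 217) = 7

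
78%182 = 78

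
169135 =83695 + 85440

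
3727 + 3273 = 7000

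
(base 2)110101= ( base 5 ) 203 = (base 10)53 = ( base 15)38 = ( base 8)65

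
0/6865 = 0 = 0.00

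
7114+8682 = 15796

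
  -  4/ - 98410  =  2/49205 = 0.00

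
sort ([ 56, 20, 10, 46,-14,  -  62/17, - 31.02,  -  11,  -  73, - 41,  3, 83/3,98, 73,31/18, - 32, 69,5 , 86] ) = [ - 73, - 41 , - 32, - 31.02  , - 14,  -  11,- 62/17, 31/18, 3, 5, 10, 20, 83/3, 46,56, 69, 73, 86,98]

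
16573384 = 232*71437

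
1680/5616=35/117 = 0.30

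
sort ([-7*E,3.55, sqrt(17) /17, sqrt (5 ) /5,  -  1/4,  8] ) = [ - 7*E,-1/4, sqrt( 17) /17, sqrt( 5)/5, 3.55,8 ] 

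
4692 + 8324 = 13016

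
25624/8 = 3203 = 3203.00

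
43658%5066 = 3130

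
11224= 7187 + 4037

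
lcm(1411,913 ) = 15521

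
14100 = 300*47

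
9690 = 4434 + 5256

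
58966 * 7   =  412762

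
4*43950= 175800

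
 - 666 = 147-813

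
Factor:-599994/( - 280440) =2^(-2)*3^1*5^( - 1)*19^( - 1)*271^1 =813/380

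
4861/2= 4861/2 =2430.50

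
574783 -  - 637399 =1212182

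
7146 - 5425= 1721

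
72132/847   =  85 + 137/847 = 85.16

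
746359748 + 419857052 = 1166216800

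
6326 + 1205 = 7531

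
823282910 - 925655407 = - 102372497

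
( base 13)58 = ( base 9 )81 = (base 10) 73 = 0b1001001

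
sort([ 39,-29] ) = [ - 29, 39] 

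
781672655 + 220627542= 1002300197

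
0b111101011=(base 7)1301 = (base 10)491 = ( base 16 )1eb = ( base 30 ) GB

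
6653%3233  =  187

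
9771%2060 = 1531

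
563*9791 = 5512333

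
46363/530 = 87 + 253/530 = 87.48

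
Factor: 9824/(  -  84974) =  - 4912/42487 = - 2^4*307^1 * 42487^ ( - 1) 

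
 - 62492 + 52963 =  -9529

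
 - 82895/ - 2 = 82895/2 = 41447.50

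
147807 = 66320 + 81487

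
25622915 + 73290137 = 98913052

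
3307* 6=19842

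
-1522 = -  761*2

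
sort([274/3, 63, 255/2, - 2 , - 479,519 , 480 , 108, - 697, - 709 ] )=[ - 709, - 697, - 479 ,-2,63 , 274/3,108 , 255/2, 480 , 519 ] 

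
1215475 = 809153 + 406322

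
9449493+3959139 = 13408632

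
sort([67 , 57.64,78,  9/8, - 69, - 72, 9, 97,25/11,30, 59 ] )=[ - 72,  -  69,  9/8, 25/11, 9, 30, 57.64, 59, 67, 78, 97]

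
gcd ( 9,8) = 1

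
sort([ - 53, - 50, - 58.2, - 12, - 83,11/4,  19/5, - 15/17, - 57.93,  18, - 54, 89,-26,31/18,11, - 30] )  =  [ - 83,-58.2,-57.93, - 54,-53,- 50 , - 30,  -  26,-12,-15/17,31/18, 11/4, 19/5,11,18, 89] 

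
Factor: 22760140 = 2^2*5^1* 13^1 * 87539^1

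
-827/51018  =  -1 + 50191/51018 = - 0.02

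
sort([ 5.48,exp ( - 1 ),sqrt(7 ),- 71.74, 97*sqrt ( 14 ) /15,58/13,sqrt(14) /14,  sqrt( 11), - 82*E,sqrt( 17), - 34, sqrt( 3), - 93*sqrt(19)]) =[ - 93*sqrt(19),  -  82*E, - 71.74,  -  34, sqrt(14 )/14 , exp( - 1 ),sqrt( 3 ), sqrt(7), sqrt( 11 ),sqrt( 17),58/13, 5.48, 97*sqrt(14 )/15 ] 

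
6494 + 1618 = 8112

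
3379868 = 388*8711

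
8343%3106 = 2131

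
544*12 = 6528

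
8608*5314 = 45742912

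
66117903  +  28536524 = 94654427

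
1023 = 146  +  877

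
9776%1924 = 156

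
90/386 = 45/193 = 0.23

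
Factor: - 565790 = -2^1*5^1*29^1*1951^1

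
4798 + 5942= 10740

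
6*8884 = 53304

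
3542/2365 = 322/215 = 1.50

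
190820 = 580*329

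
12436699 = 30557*407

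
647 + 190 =837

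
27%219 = 27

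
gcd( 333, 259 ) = 37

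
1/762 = 1/762  =  0.00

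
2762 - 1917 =845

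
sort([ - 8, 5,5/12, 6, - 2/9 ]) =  [ - 8, - 2/9,5/12, 5, 6]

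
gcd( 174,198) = 6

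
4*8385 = 33540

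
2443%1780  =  663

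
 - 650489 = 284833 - 935322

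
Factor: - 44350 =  - 2^1*5^2*887^1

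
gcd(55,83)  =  1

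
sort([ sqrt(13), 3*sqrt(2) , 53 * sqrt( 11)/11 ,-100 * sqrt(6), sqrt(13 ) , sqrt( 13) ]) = [ - 100*sqrt( 6) , sqrt( 13),  sqrt( 13),sqrt(13 ), 3*sqrt(2), 53*sqrt( 11)/11 ]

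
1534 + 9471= 11005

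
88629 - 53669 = 34960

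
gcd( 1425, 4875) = 75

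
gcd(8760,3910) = 10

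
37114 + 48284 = 85398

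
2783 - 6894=-4111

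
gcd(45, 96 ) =3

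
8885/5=1777 = 1777.00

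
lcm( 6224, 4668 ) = 18672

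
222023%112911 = 109112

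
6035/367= 6035/367= 16.44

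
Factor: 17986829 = 7^1 * 383^1*6709^1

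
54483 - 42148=12335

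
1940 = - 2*( - 970)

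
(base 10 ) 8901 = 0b10001011000101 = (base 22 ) I8D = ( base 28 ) B9P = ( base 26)d49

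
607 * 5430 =3296010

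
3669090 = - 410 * (-8949)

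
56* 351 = 19656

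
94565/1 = 94565= 94565.00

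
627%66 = 33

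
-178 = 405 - 583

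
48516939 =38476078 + 10040861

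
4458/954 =4+ 107/159 = 4.67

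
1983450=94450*21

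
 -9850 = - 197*50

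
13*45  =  585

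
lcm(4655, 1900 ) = 93100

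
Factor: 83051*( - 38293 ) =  - 53^1*149^1*257^1*1567^1 = - 3180271943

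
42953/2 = 21476 + 1/2 = 21476.50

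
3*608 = 1824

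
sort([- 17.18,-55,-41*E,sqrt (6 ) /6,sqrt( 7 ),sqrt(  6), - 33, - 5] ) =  [  -  41  *  E,- 55,-33, - 17.18,-5,sqrt ( 6 ) /6,sqrt(6),sqrt(7)]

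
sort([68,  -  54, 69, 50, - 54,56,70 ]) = [ - 54, - 54,50, 56, 68,69,70]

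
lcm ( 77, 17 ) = 1309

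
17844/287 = 62 + 50/287= 62.17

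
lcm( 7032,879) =7032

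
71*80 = 5680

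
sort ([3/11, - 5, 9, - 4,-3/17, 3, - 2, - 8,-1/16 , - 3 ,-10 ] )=[ - 10, -8, - 5, - 4, - 3, - 2,  -  3/17,- 1/16,3/11, 3,  9]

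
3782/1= 3782 = 3782.00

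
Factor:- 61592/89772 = -15398/22443 = -  2^1*3^(-1)*7481^(  -  1 )*7699^1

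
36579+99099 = 135678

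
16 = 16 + 0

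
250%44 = 30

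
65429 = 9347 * 7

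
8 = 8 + 0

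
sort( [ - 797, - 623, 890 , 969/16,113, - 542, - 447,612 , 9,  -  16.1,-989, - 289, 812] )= [ - 989, - 797, - 623, - 542, - 447,-289,  -  16.1, 9,  969/16, 113, 612, 812,890]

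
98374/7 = 98374/7 =14053.43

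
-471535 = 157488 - 629023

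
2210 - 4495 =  - 2285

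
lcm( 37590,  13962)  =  488670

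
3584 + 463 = 4047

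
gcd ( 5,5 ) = 5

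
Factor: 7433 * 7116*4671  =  2^2 * 3^4*173^1*593^1 * 7433^1 = 247064267988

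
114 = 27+87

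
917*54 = 49518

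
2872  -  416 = 2456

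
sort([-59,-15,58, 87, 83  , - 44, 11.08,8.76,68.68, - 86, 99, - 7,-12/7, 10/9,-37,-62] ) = [ - 86,- 62, - 59, - 44, - 37,-15, - 7,-12/7  ,  10/9,8.76, 11.08, 58, 68.68, 83, 87, 99 ]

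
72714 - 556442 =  -483728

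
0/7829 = 0 = 0.00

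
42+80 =122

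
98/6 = 16  +  1/3 = 16.33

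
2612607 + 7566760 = 10179367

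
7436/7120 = 1859/1780 = 1.04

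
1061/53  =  1061/53 = 20.02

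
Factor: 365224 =2^3*71^1*643^1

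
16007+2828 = 18835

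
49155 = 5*9831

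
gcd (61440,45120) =960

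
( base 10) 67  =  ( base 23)2L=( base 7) 124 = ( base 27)2d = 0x43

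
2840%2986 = 2840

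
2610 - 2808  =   -198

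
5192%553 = 215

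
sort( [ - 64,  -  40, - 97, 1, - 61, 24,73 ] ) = [ - 97,-64, - 61, - 40,1,24, 73 ] 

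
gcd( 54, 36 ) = 18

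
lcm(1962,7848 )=7848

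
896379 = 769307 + 127072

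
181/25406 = 181/25406 = 0.01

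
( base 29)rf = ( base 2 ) 1100011110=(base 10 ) 798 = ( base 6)3410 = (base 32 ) OU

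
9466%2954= 604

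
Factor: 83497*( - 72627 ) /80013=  - 43^1 *149^ ( - 1)*179^ (- 1)*563^1*83497^1 =- 2021378873/26671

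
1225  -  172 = 1053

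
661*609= 402549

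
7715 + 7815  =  15530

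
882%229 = 195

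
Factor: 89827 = 43^1*2089^1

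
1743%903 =840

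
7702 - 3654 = 4048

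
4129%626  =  373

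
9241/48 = 9241/48 = 192.52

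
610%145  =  30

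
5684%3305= 2379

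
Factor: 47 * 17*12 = 2^2*3^1*17^1  *47^1 = 9588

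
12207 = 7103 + 5104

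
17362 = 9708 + 7654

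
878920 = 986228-107308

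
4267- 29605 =-25338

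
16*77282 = 1236512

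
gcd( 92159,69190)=1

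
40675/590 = 68 + 111/118 = 68.94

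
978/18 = 54 + 1/3 = 54.33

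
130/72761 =10/5597  =  0.00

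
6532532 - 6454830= 77702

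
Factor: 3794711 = 3794711^1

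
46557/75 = 620  +  19/25 = 620.76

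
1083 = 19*57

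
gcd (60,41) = 1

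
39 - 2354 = -2315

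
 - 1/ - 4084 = 1/4084 = 0.00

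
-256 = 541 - 797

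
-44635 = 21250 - 65885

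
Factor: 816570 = 2^1*3^2*5^1*43^1*211^1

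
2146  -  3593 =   -  1447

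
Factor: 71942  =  2^1*13^1*2767^1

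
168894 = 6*28149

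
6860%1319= 265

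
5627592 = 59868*94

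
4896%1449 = 549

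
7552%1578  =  1240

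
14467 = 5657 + 8810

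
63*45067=2839221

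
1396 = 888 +508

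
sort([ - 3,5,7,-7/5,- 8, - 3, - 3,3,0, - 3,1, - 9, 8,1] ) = [ - 9,-8, - 3, - 3 , - 3, - 3,  -  7/5,0, 1,1, 3,5,7,  8]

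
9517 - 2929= 6588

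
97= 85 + 12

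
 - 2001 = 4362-6363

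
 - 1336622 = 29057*(  -  46 )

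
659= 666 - 7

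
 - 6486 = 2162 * ( - 3 ) 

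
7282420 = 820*8881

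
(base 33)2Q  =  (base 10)92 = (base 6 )232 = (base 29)35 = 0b1011100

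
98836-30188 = 68648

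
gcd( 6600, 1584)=264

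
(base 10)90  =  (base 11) 82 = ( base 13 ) 6C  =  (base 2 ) 1011010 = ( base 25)3F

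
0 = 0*50395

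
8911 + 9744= 18655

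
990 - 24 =966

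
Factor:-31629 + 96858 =3^1*17^1 *1279^1 = 65229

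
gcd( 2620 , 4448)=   4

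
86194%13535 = 4984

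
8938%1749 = 193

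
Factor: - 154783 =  - 31^1*4993^1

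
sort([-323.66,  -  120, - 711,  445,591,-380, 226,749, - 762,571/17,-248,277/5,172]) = [-762, - 711, - 380, - 323.66, - 248 , - 120,571/17 , 277/5  ,  172, 226,445,591 , 749]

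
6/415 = 6/415 =0.01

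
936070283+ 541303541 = 1477373824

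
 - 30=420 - 450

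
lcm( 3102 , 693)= 65142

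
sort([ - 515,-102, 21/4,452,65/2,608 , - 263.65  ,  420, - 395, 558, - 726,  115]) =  [-726, - 515, - 395, - 263.65, - 102,21/4,65/2, 115,420,452,558, 608 ]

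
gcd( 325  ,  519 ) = 1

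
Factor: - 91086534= - 2^1*3^2*7^1*11^1  *  65719^1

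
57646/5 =11529+ 1/5= 11529.20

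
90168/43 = 2096 + 40/43 =2096.93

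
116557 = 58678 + 57879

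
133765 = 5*26753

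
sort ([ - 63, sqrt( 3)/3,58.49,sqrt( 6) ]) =[-63,sqrt( 3) /3, sqrt ( 6 ),58.49]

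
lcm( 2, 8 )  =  8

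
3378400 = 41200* 82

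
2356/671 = 3 + 343/671= 3.51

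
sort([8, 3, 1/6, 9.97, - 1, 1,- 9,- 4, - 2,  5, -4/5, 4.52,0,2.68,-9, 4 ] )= [ - 9,-9, - 4, - 2, - 1, - 4/5,0, 1/6, 1,2.68,3, 4, 4.52, 5,8 , 9.97]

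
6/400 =3/200 = 0.01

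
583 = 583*1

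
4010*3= 12030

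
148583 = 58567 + 90016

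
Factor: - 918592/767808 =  -463/387  =  - 3^(-2)*43^( - 1 )*  463^1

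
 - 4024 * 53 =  - 213272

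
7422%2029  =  1335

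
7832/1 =7832 = 7832.00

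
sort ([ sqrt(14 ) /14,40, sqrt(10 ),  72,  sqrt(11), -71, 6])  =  [ -71,  sqrt( 14 )/14, sqrt(10),sqrt(11),6,40, 72]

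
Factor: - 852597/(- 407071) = 3^2*7^( - 1)*61^1*1553^1*58153^ ( - 1) 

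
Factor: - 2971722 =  - 2^1*3^1*13^1*31^1*1229^1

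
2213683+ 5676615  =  7890298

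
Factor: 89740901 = 1049^1*85549^1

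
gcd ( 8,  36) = 4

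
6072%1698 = 978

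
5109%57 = 36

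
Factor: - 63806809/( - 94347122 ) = 2^( - 1)*11^3*19^( - 1)*67^( - 1 )*37057^( - 1) * 47939^1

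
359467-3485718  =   - 3126251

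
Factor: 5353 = 53^1*101^1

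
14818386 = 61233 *242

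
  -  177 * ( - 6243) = 1105011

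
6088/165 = 36 + 148/165 = 36.90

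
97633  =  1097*89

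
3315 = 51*65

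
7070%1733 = 138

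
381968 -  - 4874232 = 5256200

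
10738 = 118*91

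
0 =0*40579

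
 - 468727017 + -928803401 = -1397530418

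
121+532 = 653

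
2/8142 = 1/4071 = 0.00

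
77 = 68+9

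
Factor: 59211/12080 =2^( - 4)*3^4*5^(-1 ) *17^1*43^1*151^( - 1) 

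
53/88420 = 53/88420 = 0.00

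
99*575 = 56925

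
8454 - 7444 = 1010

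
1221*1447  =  1766787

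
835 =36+799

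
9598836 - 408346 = 9190490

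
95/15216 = 95/15216=0.01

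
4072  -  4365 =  - 293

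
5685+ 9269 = 14954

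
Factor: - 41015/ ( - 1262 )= 65/2  =  2^( - 1)  *5^1* 13^1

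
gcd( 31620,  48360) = 1860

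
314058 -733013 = -418955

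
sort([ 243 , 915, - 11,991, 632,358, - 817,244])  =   [-817  , - 11,243, 244, 358, 632, 915, 991]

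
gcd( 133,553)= 7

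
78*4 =312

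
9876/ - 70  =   - 4938/35  =  - 141.09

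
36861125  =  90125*409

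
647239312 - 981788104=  - 334548792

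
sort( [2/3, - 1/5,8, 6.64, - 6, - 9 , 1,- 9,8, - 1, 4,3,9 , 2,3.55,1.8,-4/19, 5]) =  [ - 9, - 9,-6,-1, - 4/19,- 1/5, 2/3, 1,1.8,  2,3,3.55,4,  5,6.64, 8,8,9 ]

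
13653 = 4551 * 3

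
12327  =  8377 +3950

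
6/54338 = 3/27169 =0.00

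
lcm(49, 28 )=196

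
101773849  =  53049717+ 48724132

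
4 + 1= 5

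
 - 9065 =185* ( - 49 )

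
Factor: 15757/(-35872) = - 2^(-5) * 7^1*19^( - 1)*59^( - 1) * 2251^1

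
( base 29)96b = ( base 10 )7754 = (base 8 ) 17112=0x1E4A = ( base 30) 8ie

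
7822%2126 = 1444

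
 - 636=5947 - 6583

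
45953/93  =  45953/93 = 494.12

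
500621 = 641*781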